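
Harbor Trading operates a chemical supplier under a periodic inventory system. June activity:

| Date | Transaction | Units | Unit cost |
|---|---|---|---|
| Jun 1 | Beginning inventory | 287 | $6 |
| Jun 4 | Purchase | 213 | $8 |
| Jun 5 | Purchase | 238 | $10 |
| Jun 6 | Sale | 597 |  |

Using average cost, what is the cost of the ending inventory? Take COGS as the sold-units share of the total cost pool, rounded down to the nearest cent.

Ending inventory = $1,109.28

Jun 6, sell 597: 597/738 × $5,806.00 → $4,696.72
Ending inventory (cost pool remaining) = $1,109.28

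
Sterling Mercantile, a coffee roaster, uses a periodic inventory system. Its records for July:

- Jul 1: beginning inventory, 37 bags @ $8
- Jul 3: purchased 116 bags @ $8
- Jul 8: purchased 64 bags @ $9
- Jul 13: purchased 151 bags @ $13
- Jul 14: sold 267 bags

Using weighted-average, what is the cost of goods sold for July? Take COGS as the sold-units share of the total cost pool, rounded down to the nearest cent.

Jul 14, sell 267: 267/368 × $3,763.00 → $2,730.22
Ending inventory (cost pool remaining) = $1,032.78

COGS = $2,730.22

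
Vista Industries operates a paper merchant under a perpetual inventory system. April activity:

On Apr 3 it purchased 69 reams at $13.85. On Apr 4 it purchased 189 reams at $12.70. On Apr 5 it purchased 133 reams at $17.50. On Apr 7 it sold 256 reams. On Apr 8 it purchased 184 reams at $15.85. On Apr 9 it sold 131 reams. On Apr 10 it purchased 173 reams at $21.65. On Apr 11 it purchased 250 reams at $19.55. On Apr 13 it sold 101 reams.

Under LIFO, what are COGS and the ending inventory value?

Apr 7, 256 sold [LIFO — newest first]: 133 @ $17.50 + 123 @ $12.70 = $3,889.60
Apr 9, 131 sold [LIFO — newest first]: 131 @ $15.85 = $2,076.35
Apr 13, 101 sold [LIFO — newest first]: 101 @ $19.55 = $1,974.55
Total COGS = $3,889.60 + $2,076.35 + $1,974.55 = $7,940.50
Ending inventory: 69 @ $13.85 + 66 @ $12.70 + 53 @ $15.85 + 173 @ $21.65 + 149 @ $19.55 = $9,292.30
Check: goods available $17,232.80 = COGS $7,940.50 + ending $9,292.30

COGS = $7,940.50; ending inventory = $9,292.30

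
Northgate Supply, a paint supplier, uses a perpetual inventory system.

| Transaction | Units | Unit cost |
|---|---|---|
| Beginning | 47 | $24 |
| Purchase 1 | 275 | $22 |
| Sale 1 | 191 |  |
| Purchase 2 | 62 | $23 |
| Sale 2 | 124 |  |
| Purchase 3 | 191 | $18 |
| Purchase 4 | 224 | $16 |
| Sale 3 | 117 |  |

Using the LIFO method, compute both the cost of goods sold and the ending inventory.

COGS = $8,864; ending inventory = $6,762

Sale 1 (191) [LIFO — newest first]: 191 @ $22 = $4,202
Sale 2 (124) [LIFO — newest first]: 62 @ $23 + 62 @ $22 = $2,790
Sale 3 (117) [LIFO — newest first]: 117 @ $16 = $1,872
Total COGS = $4,202 + $2,790 + $1,872 = $8,864
Ending inventory: 47 @ $24 + 22 @ $22 + 191 @ $18 + 107 @ $16 = $6,762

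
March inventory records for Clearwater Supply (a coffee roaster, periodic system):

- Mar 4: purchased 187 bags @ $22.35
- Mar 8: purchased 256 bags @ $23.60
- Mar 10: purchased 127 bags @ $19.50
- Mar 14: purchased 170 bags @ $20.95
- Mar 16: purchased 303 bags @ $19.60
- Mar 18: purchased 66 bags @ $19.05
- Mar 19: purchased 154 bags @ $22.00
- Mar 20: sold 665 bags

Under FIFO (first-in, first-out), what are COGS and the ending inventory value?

COGS = $14,687.80; ending inventory = $12,155.35

Mar 20, 665 sold [FIFO — oldest first]: 187 @ $22.35 + 256 @ $23.60 + 127 @ $19.50 + 95 @ $20.95 = $14,687.80
Ending inventory: 75 @ $20.95 + 303 @ $19.60 + 66 @ $19.05 + 154 @ $22.00 = $12,155.35
Check: goods available $26,843.15 = COGS $14,687.80 + ending $12,155.35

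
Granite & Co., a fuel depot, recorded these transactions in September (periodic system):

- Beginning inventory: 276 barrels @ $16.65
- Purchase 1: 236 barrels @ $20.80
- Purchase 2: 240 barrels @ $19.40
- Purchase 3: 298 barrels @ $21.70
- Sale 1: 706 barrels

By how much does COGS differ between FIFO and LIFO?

FIFO COGS: 276 @ $16.65 + 236 @ $20.80 + 194 @ $19.40 = $13,267.80
LIFO COGS: 298 @ $21.70 + 240 @ $19.40 + 168 @ $20.80 = $14,617.00
Difference = |$13,267.80 − $14,617.00| = $1,349.20

$1,349.20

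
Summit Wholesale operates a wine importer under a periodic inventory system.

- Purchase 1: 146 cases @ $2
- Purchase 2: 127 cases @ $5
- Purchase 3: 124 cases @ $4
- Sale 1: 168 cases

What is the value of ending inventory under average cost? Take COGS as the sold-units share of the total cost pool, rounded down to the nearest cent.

Ending inventory = $820.83

Sale 1, sell 168: 168/397 × $1,423.00 → $602.17
Ending inventory (cost pool remaining) = $820.83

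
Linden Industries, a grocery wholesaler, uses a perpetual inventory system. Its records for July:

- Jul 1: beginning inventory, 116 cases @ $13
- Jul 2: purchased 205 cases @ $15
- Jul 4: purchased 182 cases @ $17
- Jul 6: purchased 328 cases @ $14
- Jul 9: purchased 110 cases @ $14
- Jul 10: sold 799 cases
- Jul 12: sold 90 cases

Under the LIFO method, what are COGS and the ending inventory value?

Jul 10, 799 sold [LIFO — newest first]: 110 @ $14 + 328 @ $14 + 182 @ $17 + 179 @ $15 = $11,911
Jul 12, 90 sold [LIFO — newest first]: 26 @ $15 + 64 @ $13 = $1,222
Total COGS = $11,911 + $1,222 = $13,133
Ending inventory: 52 @ $13 = $676

COGS = $13,133; ending inventory = $676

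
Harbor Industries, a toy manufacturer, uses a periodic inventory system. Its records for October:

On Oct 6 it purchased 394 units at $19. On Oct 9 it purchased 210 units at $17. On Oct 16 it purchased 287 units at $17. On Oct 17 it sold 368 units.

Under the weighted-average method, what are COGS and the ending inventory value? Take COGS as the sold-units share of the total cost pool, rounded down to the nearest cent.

COGS = $6,581.45; ending inventory = $9,353.55

Oct 17, sell 368: 368/891 × $15,935.00 → $6,581.45
Ending inventory (cost pool remaining) = $9,353.55
Check: goods available $15,935.00 = COGS $6,581.45 + ending $9,353.55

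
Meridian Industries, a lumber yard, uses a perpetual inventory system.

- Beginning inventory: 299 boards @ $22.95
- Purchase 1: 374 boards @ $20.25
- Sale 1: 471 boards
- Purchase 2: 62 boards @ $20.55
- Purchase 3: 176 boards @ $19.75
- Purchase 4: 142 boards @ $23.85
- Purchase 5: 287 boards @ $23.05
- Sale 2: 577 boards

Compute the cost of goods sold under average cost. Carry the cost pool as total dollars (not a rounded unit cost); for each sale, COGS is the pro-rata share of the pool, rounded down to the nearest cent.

COGS = $22,774.80

After Beginning: 299 on hand, pool $6,862.05 (≈ $22.9500 each)
After Purchase 1: 673 on hand, pool $14,435.55 (≈ $21.4496 each)
Sale 1, sell 471: 471/673 × $14,435.55 → $10,102.74
After Purchase 2: 264 on hand, pool $5,606.91 (≈ $21.2383 each)
After Purchase 3: 440 on hand, pool $9,082.91 (≈ $20.6430 each)
After Purchase 4: 582 on hand, pool $12,469.61 (≈ $21.4254 each)
After Purchase 5: 869 on hand, pool $19,084.96 (≈ $21.9620 each)
Sale 2, sell 577: 577/869 × $19,084.96 → $12,672.06
Total COGS = $10,102.74 + $12,672.06 = $22,774.80
Ending inventory (cost pool remaining) = $6,412.90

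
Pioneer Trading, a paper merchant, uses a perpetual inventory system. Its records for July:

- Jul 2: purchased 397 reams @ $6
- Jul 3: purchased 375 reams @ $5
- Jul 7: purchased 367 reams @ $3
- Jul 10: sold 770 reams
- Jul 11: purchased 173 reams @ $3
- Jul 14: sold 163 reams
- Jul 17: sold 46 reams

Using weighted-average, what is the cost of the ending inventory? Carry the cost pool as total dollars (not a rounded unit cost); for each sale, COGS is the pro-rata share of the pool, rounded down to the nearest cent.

After Jul 2: 397 on hand, pool $2,382.00 (≈ $6.0000 each)
After Jul 3: 772 on hand, pool $4,257.00 (≈ $5.5142 each)
After Jul 7: 1139 on hand, pool $5,358.00 (≈ $4.7041 each)
Jul 10, sell 770: 770/1139 × $5,358.00 → $3,622.17
After Jul 11: 542 on hand, pool $2,254.83 (≈ $4.1602 each)
Jul 14, sell 163: 163/542 × $2,254.83 → $678.11
Jul 17, sell 46: 46/379 × $1,576.72 → $191.36
Total COGS = $3,622.17 + $678.11 + $191.36 = $4,491.64
Ending inventory (cost pool remaining) = $1,385.36

Ending inventory = $1,385.36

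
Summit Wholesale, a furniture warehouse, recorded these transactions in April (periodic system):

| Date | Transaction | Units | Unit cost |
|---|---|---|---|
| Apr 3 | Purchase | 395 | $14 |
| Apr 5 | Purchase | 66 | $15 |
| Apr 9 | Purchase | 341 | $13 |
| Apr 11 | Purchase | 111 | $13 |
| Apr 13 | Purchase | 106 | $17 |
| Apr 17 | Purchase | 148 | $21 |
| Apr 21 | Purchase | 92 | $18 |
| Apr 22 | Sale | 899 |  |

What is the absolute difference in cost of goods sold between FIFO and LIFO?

$1,708

FIFO COGS: 395 @ $14 + 66 @ $15 + 341 @ $13 + 97 @ $13 = $12,214
LIFO COGS: 92 @ $18 + 148 @ $21 + 106 @ $17 + 111 @ $13 + 341 @ $13 + 66 @ $15 + 35 @ $14 = $13,922
Difference = |$12,214 − $13,922| = $1,708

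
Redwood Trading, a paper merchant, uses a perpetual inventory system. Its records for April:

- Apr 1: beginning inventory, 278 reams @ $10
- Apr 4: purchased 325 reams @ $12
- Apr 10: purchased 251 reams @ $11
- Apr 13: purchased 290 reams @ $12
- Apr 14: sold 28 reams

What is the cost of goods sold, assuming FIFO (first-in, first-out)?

Apr 14, 28 sold [FIFO — oldest first]: 28 @ $10 = $280
Ending inventory: 250 @ $10 + 325 @ $12 + 251 @ $11 + 290 @ $12 = $12,641

COGS = $280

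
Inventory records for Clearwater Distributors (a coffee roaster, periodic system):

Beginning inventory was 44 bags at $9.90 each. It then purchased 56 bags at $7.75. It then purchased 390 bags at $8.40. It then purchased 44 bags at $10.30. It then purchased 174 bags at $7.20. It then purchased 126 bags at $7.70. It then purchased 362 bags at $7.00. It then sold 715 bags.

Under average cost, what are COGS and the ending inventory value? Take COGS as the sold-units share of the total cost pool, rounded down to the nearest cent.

COGS = $5,593.14; ending inventory = $3,762.66

Sale 1, sell 715: 715/1196 × $9,355.80 → $5,593.14
Ending inventory (cost pool remaining) = $3,762.66
Check: goods available $9,355.80 = COGS $5,593.14 + ending $3,762.66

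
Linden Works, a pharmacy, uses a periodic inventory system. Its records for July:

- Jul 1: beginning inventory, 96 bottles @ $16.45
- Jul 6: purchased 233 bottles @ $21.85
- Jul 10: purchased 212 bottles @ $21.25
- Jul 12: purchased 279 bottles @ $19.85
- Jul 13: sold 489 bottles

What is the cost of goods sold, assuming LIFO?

COGS = $10,000.65

Jul 13, 489 sold [LIFO — newest first]: 279 @ $19.85 + 210 @ $21.25 = $10,000.65
Ending inventory: 96 @ $16.45 + 233 @ $21.85 + 2 @ $21.25 = $6,712.75
Check: goods available $16,713.40 = COGS $10,000.65 + ending $6,712.75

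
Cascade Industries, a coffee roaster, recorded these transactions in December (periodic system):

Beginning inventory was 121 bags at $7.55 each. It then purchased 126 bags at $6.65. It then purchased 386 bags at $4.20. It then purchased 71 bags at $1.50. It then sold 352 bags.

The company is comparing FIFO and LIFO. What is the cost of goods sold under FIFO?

FIFO COGS: 121 @ $7.55 + 126 @ $6.65 + 105 @ $4.20 = $2,192.45
LIFO COGS: 71 @ $1.50 + 281 @ $4.20 = $1,286.70

COGS = $2,192.45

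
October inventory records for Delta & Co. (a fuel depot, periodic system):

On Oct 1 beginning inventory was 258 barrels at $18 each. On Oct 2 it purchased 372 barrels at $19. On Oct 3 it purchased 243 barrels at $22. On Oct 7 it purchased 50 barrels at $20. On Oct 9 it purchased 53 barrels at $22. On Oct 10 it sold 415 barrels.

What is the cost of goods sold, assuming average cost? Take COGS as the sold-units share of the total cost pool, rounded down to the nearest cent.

Oct 10, sell 415: 415/976 × $19,224.00 → $8,174.13
Ending inventory (cost pool remaining) = $11,049.87

COGS = $8,174.13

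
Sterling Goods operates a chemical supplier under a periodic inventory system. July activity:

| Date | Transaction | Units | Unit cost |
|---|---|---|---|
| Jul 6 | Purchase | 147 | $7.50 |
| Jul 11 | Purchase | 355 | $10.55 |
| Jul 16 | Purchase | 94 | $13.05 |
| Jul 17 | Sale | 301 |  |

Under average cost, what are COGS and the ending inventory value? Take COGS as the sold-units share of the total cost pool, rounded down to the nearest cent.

Jul 17, sell 301: 301/596 × $6,074.45 → $3,067.80
Ending inventory (cost pool remaining) = $3,006.65

COGS = $3,067.80; ending inventory = $3,006.65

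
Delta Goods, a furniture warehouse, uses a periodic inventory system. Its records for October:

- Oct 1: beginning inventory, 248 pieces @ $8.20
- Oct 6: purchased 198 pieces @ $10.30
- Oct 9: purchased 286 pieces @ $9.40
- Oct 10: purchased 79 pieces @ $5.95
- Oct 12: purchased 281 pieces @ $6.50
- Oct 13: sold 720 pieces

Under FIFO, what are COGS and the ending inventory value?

COGS = $6,648.60; ending inventory = $2,409.35

Oct 13, 720 sold [FIFO — oldest first]: 248 @ $8.20 + 198 @ $10.30 + 274 @ $9.40 = $6,648.60
Ending inventory: 12 @ $9.40 + 79 @ $5.95 + 281 @ $6.50 = $2,409.35
Check: goods available $9,057.95 = COGS $6,648.60 + ending $2,409.35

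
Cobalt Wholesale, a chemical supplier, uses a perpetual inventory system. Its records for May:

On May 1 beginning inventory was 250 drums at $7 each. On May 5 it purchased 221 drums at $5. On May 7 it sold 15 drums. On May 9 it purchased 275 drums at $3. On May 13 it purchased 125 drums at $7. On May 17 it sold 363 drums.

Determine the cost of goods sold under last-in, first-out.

COGS = $1,664

May 7, 15 sold [LIFO — newest first]: 15 @ $5 = $75
May 17, 363 sold [LIFO — newest first]: 125 @ $7 + 238 @ $3 = $1,589
Total COGS = $75 + $1,589 = $1,664
Ending inventory: 250 @ $7 + 206 @ $5 + 37 @ $3 = $2,891
Check: goods available $4,555 = COGS $1,664 + ending $2,891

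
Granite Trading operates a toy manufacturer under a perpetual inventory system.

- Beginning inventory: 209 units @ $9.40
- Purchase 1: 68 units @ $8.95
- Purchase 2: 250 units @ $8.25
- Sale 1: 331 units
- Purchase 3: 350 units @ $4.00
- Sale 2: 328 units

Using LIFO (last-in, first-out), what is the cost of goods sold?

Sale 1 (331) [LIFO — newest first]: 250 @ $8.25 + 68 @ $8.95 + 13 @ $9.40 = $2,793.30
Sale 2 (328) [LIFO — newest first]: 328 @ $4.00 = $1,312.00
Total COGS = $2,793.30 + $1,312.00 = $4,105.30
Ending inventory: 196 @ $9.40 + 22 @ $4.00 = $1,930.40

COGS = $4,105.30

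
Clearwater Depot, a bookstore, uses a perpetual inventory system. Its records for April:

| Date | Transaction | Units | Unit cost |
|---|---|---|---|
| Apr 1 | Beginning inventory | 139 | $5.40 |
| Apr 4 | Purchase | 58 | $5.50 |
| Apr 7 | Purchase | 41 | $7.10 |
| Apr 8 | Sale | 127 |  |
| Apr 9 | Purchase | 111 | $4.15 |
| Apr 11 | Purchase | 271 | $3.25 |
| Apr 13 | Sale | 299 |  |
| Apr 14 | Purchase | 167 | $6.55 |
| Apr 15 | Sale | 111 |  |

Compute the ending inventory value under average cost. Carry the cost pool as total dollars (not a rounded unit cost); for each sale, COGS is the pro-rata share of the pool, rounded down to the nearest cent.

After Apr 1: 139 on hand, pool $750.60 (≈ $5.4000 each)
After Apr 4: 197 on hand, pool $1,069.60 (≈ $5.4294 each)
After Apr 7: 238 on hand, pool $1,360.70 (≈ $5.7172 each)
Apr 8, sell 127: 127/238 × $1,360.70 → $726.08
After Apr 9: 222 on hand, pool $1,095.27 (≈ $4.9336 each)
After Apr 11: 493 on hand, pool $1,976.02 (≈ $4.0082 each)
Apr 13, sell 299: 299/493 × $1,976.02 → $1,198.43
After Apr 14: 361 on hand, pool $1,871.44 (≈ $5.1840 each)
Apr 15, sell 111: 111/361 × $1,871.44 → $575.42
Total COGS = $726.08 + $1,198.43 + $575.42 = $2,499.93
Ending inventory (cost pool remaining) = $1,296.02

Ending inventory = $1,296.02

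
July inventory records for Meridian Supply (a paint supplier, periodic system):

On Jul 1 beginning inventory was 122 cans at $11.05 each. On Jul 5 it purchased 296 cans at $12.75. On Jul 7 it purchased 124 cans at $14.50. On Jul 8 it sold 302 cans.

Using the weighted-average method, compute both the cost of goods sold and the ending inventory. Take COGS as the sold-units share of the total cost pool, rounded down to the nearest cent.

COGS = $3,855.84; ending inventory = $3,064.26

Jul 8, sell 302: 302/542 × $6,920.10 → $3,855.84
Ending inventory (cost pool remaining) = $3,064.26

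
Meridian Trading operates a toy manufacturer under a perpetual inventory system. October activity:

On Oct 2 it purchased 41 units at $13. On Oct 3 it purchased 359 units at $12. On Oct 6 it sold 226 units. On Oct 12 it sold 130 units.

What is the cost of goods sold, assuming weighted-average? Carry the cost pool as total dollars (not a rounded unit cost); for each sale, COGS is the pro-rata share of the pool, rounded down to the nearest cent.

After Oct 2: 41 on hand, pool $533.00 (≈ $13.0000 each)
After Oct 3: 400 on hand, pool $4,841.00 (≈ $12.1025 each)
Oct 6, sell 226: 226/400 × $4,841.00 → $2,735.16
Oct 12, sell 130: 130/174 × $2,105.84 → $1,573.32
Total COGS = $2,735.16 + $1,573.32 = $4,308.48
Ending inventory (cost pool remaining) = $532.52

COGS = $4,308.48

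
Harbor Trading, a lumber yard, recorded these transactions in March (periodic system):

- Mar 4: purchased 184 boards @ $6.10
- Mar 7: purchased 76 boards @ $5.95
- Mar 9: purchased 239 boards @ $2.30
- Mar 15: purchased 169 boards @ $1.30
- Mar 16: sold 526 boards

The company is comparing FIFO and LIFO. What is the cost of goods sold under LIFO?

COGS = $1,477.80

FIFO COGS: 184 @ $6.10 + 76 @ $5.95 + 239 @ $2.30 + 27 @ $1.30 = $2,159.40
LIFO COGS: 169 @ $1.30 + 239 @ $2.30 + 76 @ $5.95 + 42 @ $6.10 = $1,477.80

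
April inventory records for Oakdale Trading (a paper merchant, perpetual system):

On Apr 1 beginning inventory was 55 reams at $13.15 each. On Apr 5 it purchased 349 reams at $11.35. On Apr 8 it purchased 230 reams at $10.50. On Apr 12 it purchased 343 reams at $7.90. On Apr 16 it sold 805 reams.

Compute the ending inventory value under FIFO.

Ending inventory = $1,358.80

Apr 16, 805 sold [FIFO — oldest first]: 55 @ $13.15 + 349 @ $11.35 + 230 @ $10.50 + 171 @ $7.90 = $8,450.30
Ending inventory: 172 @ $7.90 = $1,358.80
Check: goods available $9,809.10 = COGS $8,450.30 + ending $1,358.80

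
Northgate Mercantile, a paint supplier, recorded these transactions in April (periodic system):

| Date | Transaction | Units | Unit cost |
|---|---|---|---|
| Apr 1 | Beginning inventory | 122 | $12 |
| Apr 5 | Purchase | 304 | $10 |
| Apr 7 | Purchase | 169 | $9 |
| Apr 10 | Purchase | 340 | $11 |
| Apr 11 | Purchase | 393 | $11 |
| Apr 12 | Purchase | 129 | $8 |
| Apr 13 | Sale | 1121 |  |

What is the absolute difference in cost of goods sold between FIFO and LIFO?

$295

FIFO COGS: 122 @ $12 + 304 @ $10 + 169 @ $9 + 340 @ $11 + 186 @ $11 = $11,811
LIFO COGS: 129 @ $8 + 393 @ $11 + 340 @ $11 + 169 @ $9 + 90 @ $10 = $11,516
Difference = |$11,811 − $11,516| = $295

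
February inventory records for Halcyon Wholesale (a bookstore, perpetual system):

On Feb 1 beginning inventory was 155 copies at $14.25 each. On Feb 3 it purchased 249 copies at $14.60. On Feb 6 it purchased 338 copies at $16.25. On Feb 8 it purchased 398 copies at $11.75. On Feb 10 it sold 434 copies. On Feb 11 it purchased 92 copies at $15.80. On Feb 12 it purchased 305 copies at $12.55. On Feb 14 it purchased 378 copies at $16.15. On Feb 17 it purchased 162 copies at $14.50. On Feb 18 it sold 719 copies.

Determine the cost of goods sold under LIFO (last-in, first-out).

Feb 10, 434 sold [LIFO — newest first]: 398 @ $11.75 + 36 @ $16.25 = $5,261.50
Feb 18, 719 sold [LIFO — newest first]: 162 @ $14.50 + 378 @ $16.15 + 179 @ $12.55 = $10,700.15
Total COGS = $5,261.50 + $10,700.15 = $15,961.65
Ending inventory: 155 @ $14.25 + 249 @ $14.60 + 302 @ $16.25 + 92 @ $15.80 + 126 @ $12.55 = $13,786.55
Check: goods available $29,748.20 = COGS $15,961.65 + ending $13,786.55

COGS = $15,961.65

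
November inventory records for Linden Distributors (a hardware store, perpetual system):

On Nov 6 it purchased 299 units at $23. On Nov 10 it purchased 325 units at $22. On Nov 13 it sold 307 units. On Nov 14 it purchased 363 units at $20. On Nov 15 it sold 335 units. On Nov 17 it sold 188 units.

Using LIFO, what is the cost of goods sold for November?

Nov 13, 307 sold [LIFO — newest first]: 307 @ $22 = $6,754
Nov 15, 335 sold [LIFO — newest first]: 335 @ $20 = $6,700
Nov 17, 188 sold [LIFO — newest first]: 28 @ $20 + 18 @ $22 + 142 @ $23 = $4,222
Total COGS = $6,754 + $6,700 + $4,222 = $17,676
Ending inventory: 157 @ $23 = $3,611

COGS = $17,676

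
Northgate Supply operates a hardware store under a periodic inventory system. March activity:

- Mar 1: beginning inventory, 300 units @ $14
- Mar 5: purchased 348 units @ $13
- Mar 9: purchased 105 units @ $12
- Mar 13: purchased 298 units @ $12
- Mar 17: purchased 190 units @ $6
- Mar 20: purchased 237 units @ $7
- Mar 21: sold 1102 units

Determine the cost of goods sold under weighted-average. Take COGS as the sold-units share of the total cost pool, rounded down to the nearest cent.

COGS = $12,197.30

Mar 21, sell 1102: 1102/1478 × $16,359.00 → $12,197.30
Ending inventory (cost pool remaining) = $4,161.70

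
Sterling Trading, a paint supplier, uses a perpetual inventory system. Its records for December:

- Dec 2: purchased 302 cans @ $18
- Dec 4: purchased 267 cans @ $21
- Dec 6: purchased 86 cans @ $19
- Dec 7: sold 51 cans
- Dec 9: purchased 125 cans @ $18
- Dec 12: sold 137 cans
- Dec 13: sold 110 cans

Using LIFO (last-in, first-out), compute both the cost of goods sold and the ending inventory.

Dec 7, 51 sold [LIFO — newest first]: 51 @ $19 = $969
Dec 12, 137 sold [LIFO — newest first]: 125 @ $18 + 12 @ $19 = $2,478
Dec 13, 110 sold [LIFO — newest first]: 23 @ $19 + 87 @ $21 = $2,264
Total COGS = $969 + $2,478 + $2,264 = $5,711
Ending inventory: 302 @ $18 + 180 @ $21 = $9,216
Check: goods available $14,927 = COGS $5,711 + ending $9,216

COGS = $5,711; ending inventory = $9,216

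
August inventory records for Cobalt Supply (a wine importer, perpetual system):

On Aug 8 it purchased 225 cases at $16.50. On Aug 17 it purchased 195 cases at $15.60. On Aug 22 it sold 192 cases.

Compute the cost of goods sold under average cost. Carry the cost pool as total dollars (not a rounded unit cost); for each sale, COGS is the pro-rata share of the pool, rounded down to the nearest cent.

COGS = $3,087.77

After Aug 8: 225 on hand, pool $3,712.50 (≈ $16.5000 each)
After Aug 17: 420 on hand, pool $6,754.50 (≈ $16.0821 each)
Aug 22, sell 192: 192/420 × $6,754.50 → $3,087.77
Ending inventory (cost pool remaining) = $3,666.73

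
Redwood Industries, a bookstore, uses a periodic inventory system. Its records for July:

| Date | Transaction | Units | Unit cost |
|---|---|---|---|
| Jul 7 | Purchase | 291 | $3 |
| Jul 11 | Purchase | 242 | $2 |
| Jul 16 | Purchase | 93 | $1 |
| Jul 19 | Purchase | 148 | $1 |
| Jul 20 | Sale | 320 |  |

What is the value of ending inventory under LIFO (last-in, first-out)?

Ending inventory = $1,199

Jul 20, 320 sold [LIFO — newest first]: 148 @ $1 + 93 @ $1 + 79 @ $2 = $399
Ending inventory: 291 @ $3 + 163 @ $2 = $1,199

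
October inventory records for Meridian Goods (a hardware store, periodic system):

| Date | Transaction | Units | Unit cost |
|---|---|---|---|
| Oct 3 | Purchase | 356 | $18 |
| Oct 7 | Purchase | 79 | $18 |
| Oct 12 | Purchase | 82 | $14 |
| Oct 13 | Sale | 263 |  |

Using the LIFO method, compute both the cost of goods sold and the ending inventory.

COGS = $4,406; ending inventory = $4,572

Oct 13, 263 sold [LIFO — newest first]: 82 @ $14 + 79 @ $18 + 102 @ $18 = $4,406
Ending inventory: 254 @ $18 = $4,572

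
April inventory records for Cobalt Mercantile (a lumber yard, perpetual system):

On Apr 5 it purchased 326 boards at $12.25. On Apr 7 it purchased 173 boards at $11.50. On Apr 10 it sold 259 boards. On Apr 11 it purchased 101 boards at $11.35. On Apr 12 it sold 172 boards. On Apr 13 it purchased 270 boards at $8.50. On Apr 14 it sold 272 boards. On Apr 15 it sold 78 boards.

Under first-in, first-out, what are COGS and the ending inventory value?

COGS = $8,667.85; ending inventory = $756.50

Apr 10, 259 sold [FIFO — oldest first]: 259 @ $12.25 = $3,172.75
Apr 12, 172 sold [FIFO — oldest first]: 67 @ $12.25 + 105 @ $11.50 = $2,028.25
Apr 14, 272 sold [FIFO — oldest first]: 68 @ $11.50 + 101 @ $11.35 + 103 @ $8.50 = $2,803.85
Apr 15, 78 sold [FIFO — oldest first]: 78 @ $8.50 = $663.00
Total COGS = $3,172.75 + $2,028.25 + $2,803.85 + $663.00 = $8,667.85
Ending inventory: 89 @ $8.50 = $756.50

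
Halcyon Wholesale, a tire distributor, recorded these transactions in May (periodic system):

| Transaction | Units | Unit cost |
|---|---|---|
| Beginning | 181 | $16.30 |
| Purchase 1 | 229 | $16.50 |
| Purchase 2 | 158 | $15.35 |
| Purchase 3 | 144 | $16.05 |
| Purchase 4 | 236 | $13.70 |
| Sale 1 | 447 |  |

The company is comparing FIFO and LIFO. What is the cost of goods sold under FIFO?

FIFO COGS: 181 @ $16.30 + 229 @ $16.50 + 37 @ $15.35 = $7,296.75
LIFO COGS: 236 @ $13.70 + 144 @ $16.05 + 67 @ $15.35 = $6,572.85

COGS = $7,296.75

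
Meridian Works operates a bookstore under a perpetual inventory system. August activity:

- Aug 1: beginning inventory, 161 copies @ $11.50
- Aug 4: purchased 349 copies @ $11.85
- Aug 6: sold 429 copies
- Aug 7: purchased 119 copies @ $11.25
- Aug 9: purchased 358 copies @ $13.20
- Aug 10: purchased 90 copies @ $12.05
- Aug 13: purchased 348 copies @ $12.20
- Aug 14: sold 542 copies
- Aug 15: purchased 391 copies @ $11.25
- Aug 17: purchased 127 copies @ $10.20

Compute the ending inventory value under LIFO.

Aug 6, 429 sold [LIFO — newest first]: 349 @ $11.85 + 80 @ $11.50 = $5,055.65
Aug 14, 542 sold [LIFO — newest first]: 348 @ $12.20 + 90 @ $12.05 + 104 @ $13.20 = $6,702.90
Total COGS = $5,055.65 + $6,702.90 = $11,758.55
Ending inventory: 81 @ $11.50 + 119 @ $11.25 + 254 @ $13.20 + 391 @ $11.25 + 127 @ $10.20 = $11,317.20

Ending inventory = $11,317.20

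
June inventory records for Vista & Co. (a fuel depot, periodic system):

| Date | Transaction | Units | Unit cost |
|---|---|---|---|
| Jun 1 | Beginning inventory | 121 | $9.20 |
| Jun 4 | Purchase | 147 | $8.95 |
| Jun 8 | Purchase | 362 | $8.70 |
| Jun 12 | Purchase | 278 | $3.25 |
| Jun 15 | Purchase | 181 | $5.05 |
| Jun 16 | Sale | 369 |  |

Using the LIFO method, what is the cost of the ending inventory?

Jun 16, 369 sold [LIFO — newest first]: 181 @ $5.05 + 188 @ $3.25 = $1,525.05
Ending inventory: 121 @ $9.20 + 147 @ $8.95 + 362 @ $8.70 + 90 @ $3.25 = $5,870.75

Ending inventory = $5,870.75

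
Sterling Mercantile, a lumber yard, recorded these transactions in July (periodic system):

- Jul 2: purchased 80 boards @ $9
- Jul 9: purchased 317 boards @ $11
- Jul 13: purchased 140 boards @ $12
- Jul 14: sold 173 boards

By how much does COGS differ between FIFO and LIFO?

FIFO COGS: 80 @ $9 + 93 @ $11 = $1,743
LIFO COGS: 140 @ $12 + 33 @ $11 = $2,043
Difference = |$1,743 − $2,043| = $300

$300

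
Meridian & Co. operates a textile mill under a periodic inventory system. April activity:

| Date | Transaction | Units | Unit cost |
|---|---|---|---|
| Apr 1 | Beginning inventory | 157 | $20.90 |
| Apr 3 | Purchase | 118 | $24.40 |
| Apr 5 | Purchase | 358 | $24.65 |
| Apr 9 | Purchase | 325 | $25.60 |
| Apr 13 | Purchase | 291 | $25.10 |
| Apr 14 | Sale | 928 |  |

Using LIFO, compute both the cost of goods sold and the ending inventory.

COGS = $23,314.90; ending inventory = $7,294.40

Apr 14, 928 sold [LIFO — newest first]: 291 @ $25.10 + 325 @ $25.60 + 312 @ $24.65 = $23,314.90
Ending inventory: 157 @ $20.90 + 118 @ $24.40 + 46 @ $24.65 = $7,294.40
Check: goods available $30,609.30 = COGS $23,314.90 + ending $7,294.40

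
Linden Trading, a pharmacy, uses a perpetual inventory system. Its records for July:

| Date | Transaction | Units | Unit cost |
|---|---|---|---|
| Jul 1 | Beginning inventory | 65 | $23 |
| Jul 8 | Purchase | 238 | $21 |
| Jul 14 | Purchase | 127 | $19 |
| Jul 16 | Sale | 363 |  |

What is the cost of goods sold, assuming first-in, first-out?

Jul 16, 363 sold [FIFO — oldest first]: 65 @ $23 + 238 @ $21 + 60 @ $19 = $7,633
Ending inventory: 67 @ $19 = $1,273

COGS = $7,633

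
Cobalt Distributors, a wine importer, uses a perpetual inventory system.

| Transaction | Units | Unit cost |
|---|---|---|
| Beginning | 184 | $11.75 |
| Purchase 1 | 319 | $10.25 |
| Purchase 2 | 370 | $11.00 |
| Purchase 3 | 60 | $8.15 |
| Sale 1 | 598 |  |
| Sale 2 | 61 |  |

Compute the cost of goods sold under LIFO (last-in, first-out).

COGS = $6,906.25

Sale 1 (598) [LIFO — newest first]: 60 @ $8.15 + 370 @ $11.00 + 168 @ $10.25 = $6,281.00
Sale 2 (61) [LIFO — newest first]: 61 @ $10.25 = $625.25
Total COGS = $6,281.00 + $625.25 = $6,906.25
Ending inventory: 184 @ $11.75 + 90 @ $10.25 = $3,084.50
Check: goods available $9,990.75 = COGS $6,906.25 + ending $3,084.50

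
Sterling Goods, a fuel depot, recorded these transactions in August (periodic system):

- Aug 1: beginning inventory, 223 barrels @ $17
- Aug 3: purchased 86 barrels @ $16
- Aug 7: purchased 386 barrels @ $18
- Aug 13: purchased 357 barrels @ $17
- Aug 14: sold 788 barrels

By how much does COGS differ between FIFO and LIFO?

FIFO COGS: 223 @ $17 + 86 @ $16 + 386 @ $18 + 93 @ $17 = $13,696
LIFO COGS: 357 @ $17 + 386 @ $18 + 45 @ $16 = $13,737
Difference = |$13,696 − $13,737| = $41

$41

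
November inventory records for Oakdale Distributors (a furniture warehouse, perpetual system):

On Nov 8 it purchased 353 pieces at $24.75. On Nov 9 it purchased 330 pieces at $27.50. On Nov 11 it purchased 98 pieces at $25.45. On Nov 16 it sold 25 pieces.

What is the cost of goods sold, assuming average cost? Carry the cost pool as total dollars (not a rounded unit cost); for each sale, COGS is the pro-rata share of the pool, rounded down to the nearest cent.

After Nov 8: 353 on hand, pool $8,736.75 (≈ $24.7500 each)
After Nov 9: 683 on hand, pool $17,811.75 (≈ $26.0787 each)
After Nov 11: 781 on hand, pool $20,305.85 (≈ $25.9998 each)
Nov 16, sell 25: 25/781 × $20,305.85 → $649.99
Ending inventory (cost pool remaining) = $19,655.86
Check: goods available $20,305.85 = COGS $649.99 + ending $19,655.86

COGS = $649.99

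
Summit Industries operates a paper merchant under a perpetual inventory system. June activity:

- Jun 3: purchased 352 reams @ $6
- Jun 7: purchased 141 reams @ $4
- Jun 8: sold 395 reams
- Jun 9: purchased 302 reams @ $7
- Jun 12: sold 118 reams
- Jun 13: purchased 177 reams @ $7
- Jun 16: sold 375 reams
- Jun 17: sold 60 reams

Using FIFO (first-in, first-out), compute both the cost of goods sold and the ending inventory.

COGS = $5,861; ending inventory = $168

Jun 8, 395 sold [FIFO — oldest first]: 352 @ $6 + 43 @ $4 = $2,284
Jun 12, 118 sold [FIFO — oldest first]: 98 @ $4 + 20 @ $7 = $532
Jun 16, 375 sold [FIFO — oldest first]: 282 @ $7 + 93 @ $7 = $2,625
Jun 17, 60 sold [FIFO — oldest first]: 60 @ $7 = $420
Total COGS = $2,284 + $532 + $2,625 + $420 = $5,861
Ending inventory: 24 @ $7 = $168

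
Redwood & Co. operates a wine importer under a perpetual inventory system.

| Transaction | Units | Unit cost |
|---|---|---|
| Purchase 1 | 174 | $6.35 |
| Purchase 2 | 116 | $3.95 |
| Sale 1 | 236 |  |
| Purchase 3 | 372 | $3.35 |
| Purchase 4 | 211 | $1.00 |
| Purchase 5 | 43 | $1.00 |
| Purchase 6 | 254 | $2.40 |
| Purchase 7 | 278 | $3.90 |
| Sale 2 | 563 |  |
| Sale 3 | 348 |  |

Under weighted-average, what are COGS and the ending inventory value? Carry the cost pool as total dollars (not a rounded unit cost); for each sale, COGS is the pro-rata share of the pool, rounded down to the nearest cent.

COGS = $3,891.58; ending inventory = $865.52

After Purchase 1: 174 on hand, pool $1,104.90 (≈ $6.3500 each)
After Purchase 2: 290 on hand, pool $1,563.10 (≈ $5.3900 each)
Sale 1, sell 236: 236/290 × $1,563.10 → $1,272.04
After Purchase 3: 426 on hand, pool $1,537.26 (≈ $3.6086 each)
After Purchase 4: 637 on hand, pool $1,748.26 (≈ $2.7445 each)
After Purchase 5: 680 on hand, pool $1,791.26 (≈ $2.6342 each)
After Purchase 6: 934 on hand, pool $2,400.86 (≈ $2.5705 each)
After Purchase 7: 1212 on hand, pool $3,485.06 (≈ $2.8755 each)
Sale 2, sell 563: 563/1212 × $3,485.06 → $1,618.88
Sale 3, sell 348: 348/649 × $1,866.18 → $1,000.66
Total COGS = $1,272.04 + $1,618.88 + $1,000.66 = $3,891.58
Ending inventory (cost pool remaining) = $865.52
Check: goods available $4,757.10 = COGS $3,891.58 + ending $865.52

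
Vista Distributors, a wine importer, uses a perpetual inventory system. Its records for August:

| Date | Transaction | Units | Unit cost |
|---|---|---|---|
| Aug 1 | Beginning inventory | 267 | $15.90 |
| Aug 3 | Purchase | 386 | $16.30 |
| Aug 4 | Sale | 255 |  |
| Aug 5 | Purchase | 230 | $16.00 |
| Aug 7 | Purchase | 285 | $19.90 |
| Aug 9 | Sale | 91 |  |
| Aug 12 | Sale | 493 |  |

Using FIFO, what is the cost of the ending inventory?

Aug 4, 255 sold [FIFO — oldest first]: 255 @ $15.90 = $4,054.50
Aug 9, 91 sold [FIFO — oldest first]: 12 @ $15.90 + 79 @ $16.30 = $1,478.50
Aug 12, 493 sold [FIFO — oldest first]: 307 @ $16.30 + 186 @ $16.00 = $7,980.10
Total COGS = $4,054.50 + $1,478.50 + $7,980.10 = $13,513.10
Ending inventory: 44 @ $16.00 + 285 @ $19.90 = $6,375.50

Ending inventory = $6,375.50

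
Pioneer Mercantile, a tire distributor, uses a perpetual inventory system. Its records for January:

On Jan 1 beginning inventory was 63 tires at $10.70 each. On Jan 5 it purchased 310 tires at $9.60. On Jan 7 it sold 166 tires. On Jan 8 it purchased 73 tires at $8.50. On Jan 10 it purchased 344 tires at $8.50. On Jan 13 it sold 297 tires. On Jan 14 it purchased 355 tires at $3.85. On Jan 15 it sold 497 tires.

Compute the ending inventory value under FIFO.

Ending inventory = $712.25

Jan 7, 166 sold [FIFO — oldest first]: 63 @ $10.70 + 103 @ $9.60 = $1,662.90
Jan 13, 297 sold [FIFO — oldest first]: 207 @ $9.60 + 73 @ $8.50 + 17 @ $8.50 = $2,752.20
Jan 15, 497 sold [FIFO — oldest first]: 327 @ $8.50 + 170 @ $3.85 = $3,434.00
Total COGS = $1,662.90 + $2,752.20 + $3,434.00 = $7,849.10
Ending inventory: 185 @ $3.85 = $712.25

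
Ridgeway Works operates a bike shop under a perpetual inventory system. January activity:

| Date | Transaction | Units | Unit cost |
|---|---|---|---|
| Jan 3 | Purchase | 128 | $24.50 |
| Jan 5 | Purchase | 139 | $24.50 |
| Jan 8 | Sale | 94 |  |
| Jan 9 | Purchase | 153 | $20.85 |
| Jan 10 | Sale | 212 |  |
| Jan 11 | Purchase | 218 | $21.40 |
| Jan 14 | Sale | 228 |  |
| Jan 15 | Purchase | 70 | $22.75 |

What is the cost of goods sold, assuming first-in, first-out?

Jan 8, 94 sold [FIFO — oldest first]: 94 @ $24.50 = $2,303.00
Jan 10, 212 sold [FIFO — oldest first]: 34 @ $24.50 + 139 @ $24.50 + 39 @ $20.85 = $5,051.65
Jan 14, 228 sold [FIFO — oldest first]: 114 @ $20.85 + 114 @ $21.40 = $4,816.50
Total COGS = $2,303.00 + $5,051.65 + $4,816.50 = $12,171.15
Ending inventory: 104 @ $21.40 + 70 @ $22.75 = $3,818.10
Check: goods available $15,989.25 = COGS $12,171.15 + ending $3,818.10

COGS = $12,171.15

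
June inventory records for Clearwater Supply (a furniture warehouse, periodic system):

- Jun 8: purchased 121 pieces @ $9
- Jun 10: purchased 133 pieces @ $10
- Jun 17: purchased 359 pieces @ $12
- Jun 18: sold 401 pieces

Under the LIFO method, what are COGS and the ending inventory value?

Jun 18, 401 sold [LIFO — newest first]: 359 @ $12 + 42 @ $10 = $4,728
Ending inventory: 121 @ $9 + 91 @ $10 = $1,999
Check: goods available $6,727 = COGS $4,728 + ending $1,999

COGS = $4,728; ending inventory = $1,999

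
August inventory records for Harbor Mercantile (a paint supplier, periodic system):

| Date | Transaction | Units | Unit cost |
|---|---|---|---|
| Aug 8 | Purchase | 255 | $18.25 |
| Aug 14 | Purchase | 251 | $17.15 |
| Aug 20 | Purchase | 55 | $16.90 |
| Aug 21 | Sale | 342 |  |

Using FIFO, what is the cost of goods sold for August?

Aug 21, 342 sold [FIFO — oldest first]: 255 @ $18.25 + 87 @ $17.15 = $6,145.80
Ending inventory: 164 @ $17.15 + 55 @ $16.90 = $3,742.10
Check: goods available $9,887.90 = COGS $6,145.80 + ending $3,742.10

COGS = $6,145.80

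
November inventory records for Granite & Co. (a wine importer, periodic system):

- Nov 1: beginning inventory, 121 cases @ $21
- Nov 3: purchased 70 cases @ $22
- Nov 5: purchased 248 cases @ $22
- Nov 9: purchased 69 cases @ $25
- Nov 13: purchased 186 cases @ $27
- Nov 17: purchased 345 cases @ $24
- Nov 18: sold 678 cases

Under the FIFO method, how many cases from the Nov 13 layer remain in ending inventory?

16

Nov 18, 678 sold [FIFO — oldest first]: 121 @ $21 + 70 @ $22 + 248 @ $22 + 69 @ $25 + 170 @ $27 = $15,852
Ending inventory: 16 @ $27 + 345 @ $24 = $8,712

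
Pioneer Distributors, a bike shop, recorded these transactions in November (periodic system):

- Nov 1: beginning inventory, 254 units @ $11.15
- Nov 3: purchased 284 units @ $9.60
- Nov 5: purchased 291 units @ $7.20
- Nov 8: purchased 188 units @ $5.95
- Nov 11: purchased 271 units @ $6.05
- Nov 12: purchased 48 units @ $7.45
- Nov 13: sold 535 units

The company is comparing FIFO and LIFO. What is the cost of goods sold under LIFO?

FIFO COGS: 254 @ $11.15 + 281 @ $9.60 = $5,529.70
LIFO COGS: 48 @ $7.45 + 271 @ $6.05 + 188 @ $5.95 + 28 @ $7.20 = $3,317.35

COGS = $3,317.35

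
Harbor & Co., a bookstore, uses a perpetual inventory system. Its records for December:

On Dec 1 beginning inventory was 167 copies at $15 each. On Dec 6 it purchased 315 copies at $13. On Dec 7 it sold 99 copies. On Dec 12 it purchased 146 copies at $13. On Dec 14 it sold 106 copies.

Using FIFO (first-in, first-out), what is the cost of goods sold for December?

COGS = $2,999

Dec 7, 99 sold [FIFO — oldest first]: 99 @ $15 = $1,485
Dec 14, 106 sold [FIFO — oldest first]: 68 @ $15 + 38 @ $13 = $1,514
Total COGS = $1,485 + $1,514 = $2,999
Ending inventory: 277 @ $13 + 146 @ $13 = $5,499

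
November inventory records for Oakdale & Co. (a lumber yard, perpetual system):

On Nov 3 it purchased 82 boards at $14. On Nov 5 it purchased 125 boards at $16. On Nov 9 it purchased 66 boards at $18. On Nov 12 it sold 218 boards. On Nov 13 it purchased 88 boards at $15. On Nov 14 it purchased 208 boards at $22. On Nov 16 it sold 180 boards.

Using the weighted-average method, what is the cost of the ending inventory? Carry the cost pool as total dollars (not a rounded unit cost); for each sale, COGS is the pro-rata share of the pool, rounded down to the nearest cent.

Ending inventory = $3,298.00

After Nov 3: 82 on hand, pool $1,148.00 (≈ $14.0000 each)
After Nov 5: 207 on hand, pool $3,148.00 (≈ $15.2077 each)
After Nov 9: 273 on hand, pool $4,336.00 (≈ $15.8828 each)
Nov 12, sell 218: 218/273 × $4,336.00 → $3,462.44
After Nov 13: 143 on hand, pool $2,193.56 (≈ $15.3396 each)
After Nov 14: 351 on hand, pool $6,769.56 (≈ $19.2865 each)
Nov 16, sell 180: 180/351 × $6,769.56 → $3,471.56
Total COGS = $3,462.44 + $3,471.56 = $6,934.00
Ending inventory (cost pool remaining) = $3,298.00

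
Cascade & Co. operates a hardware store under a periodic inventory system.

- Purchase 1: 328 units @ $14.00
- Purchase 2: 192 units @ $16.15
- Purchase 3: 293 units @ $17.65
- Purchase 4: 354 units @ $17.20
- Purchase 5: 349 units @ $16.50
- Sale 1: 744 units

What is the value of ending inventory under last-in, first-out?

Ending inventory = $12,140.60

Sale 1 (744) [LIFO — newest first]: 349 @ $16.50 + 354 @ $17.20 + 41 @ $17.65 = $12,570.95
Ending inventory: 328 @ $14.00 + 192 @ $16.15 + 252 @ $17.65 = $12,140.60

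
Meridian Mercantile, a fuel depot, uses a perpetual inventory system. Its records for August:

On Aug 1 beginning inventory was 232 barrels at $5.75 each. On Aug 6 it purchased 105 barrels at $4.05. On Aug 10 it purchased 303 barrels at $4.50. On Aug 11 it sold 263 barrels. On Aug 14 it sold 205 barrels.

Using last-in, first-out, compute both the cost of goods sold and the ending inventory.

COGS = $2,133.75; ending inventory = $989.00

Aug 11, 263 sold [LIFO — newest first]: 263 @ $4.50 = $1,183.50
Aug 14, 205 sold [LIFO — newest first]: 40 @ $4.50 + 105 @ $4.05 + 60 @ $5.75 = $950.25
Total COGS = $1,183.50 + $950.25 = $2,133.75
Ending inventory: 172 @ $5.75 = $989.00
Check: goods available $3,122.75 = COGS $2,133.75 + ending $989.00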